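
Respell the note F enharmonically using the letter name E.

E#

Plain E sits 1 semitone below F, so on the letter E the same pitch needs a sharp: E#.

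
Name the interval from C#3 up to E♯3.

major third

Counting letters C–D–E gives a third.
C#→E# = 4 semitones, exactly the major third.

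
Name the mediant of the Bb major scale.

D

The Bb major scale runs Bb C D Eb F G A.
Degree 3 is D.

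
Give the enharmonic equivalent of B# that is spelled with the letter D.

Dbb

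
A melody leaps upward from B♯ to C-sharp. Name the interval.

minor second

The letter names run B→C, a span of 1 letter step, so the interval is some kind of second.
B# to C# is 1 semitone. A major second is 2, so 1 makes it minor.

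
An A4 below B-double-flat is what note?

Fbb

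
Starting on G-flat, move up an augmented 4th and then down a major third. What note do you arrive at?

Ab

An augmented fourth up from Gb is C (letter C, 6 semitones up).
A major third down from C is Ab (letter A, 4 semitones down).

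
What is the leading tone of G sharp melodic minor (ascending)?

F##

Degree 7 takes the letter 6 steps above G, which is F.
In melodic minor (ascending), degree 7 sits 11 semitones above the tonic. G# + 11 semitones is pitch class 7, spelled on F as F##.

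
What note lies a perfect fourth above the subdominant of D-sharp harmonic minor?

The subdominant of D# harmonic minor is G#.
A perfect fourth (5 semitones) above G# lands on the letter C, giving C#.

C#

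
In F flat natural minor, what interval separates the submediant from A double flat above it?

The submediant of Fb natural minor is Dbb.
Dbb up to Abb: letters D→A make it a fifth; 7 semitones makes it perfect.

perfect fifth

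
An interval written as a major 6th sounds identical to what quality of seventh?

diminished

A major sixth spans 9 semitones.
A seventh spanning 9 semitones is diminished (the major seventh is 11).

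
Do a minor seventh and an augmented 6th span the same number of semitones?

A minor seventh spans 10 semitones; an augmented sixth spans 10.
They are enharmonically equivalent.

Yes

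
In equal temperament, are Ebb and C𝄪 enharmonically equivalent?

Yes

Ebb = pitch class 2 and C## = pitch class 2 — the same pitch class, so they are enharmonic equivalents.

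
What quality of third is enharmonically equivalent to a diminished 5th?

A diminished fifth spans 6 semitones.
A third spanning 6 semitones is doubly augmented (the major third is 4).

doubly augmented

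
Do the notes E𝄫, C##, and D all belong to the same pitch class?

Ebb is pitch class 2; C## is pitch class 2; D is pitch class 2.
All spellings map to pitch class 2, so they are enharmonically equivalent.

Yes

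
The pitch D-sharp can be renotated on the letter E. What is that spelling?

D# is pitch class 3. The letter E alone is pitch class 4.
To reach pitch class 3 from E requires an offset of -1 semitone, i.e. flat: Eb.

Eb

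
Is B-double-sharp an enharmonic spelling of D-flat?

Yes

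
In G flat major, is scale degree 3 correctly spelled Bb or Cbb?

Bb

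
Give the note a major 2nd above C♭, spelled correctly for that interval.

A second above C lands on the letter D.
A major second spans 2 semitones, so Cb moves to pitch class 1. On the letter D that is Db.

Db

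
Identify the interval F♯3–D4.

The letter names run F→D, a span of 5 letter steps, so the interval is some kind of sixth.
F# to D is 8 semitones. A major sixth is 9, so 8 makes it minor.

minor sixth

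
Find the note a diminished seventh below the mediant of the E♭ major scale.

A#

The mediant of Eb major is G.
A diminished seventh (9 semitones) below G lands on the letter A, giving A#.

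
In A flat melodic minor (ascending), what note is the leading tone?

The Ab melodic minor (ascending) scale runs Ab Bb Cb Db Eb F G.
Degree 7 is G.

G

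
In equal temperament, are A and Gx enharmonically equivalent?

A = pitch class 9 and G## = pitch class 9 — the same pitch class, so they are enharmonic equivalents.

Yes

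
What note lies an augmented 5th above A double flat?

Eb

A fifth above A lands on the letter E.
An augmented fifth spans 8 semitones, so Abb moves to pitch class 3. On the letter E that is Eb.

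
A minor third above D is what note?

F

A third above D lands on the letter F.
A minor third spans 3 semitones, so D moves to pitch class 5. On the letter F that is F.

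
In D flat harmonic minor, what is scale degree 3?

Fb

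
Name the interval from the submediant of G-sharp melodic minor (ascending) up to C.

diminished sixth

The submediant of G# melodic minor (ascending) is E#.
E# up to C: letters E→C make it a sixth; 7 semitones makes it diminished.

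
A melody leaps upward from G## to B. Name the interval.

diminished third

The letter names run G→B, a span of 2 letter steps, so the interval is some kind of third.
G## to B is 2 semitones. A major third is 4, so 2 makes it diminished.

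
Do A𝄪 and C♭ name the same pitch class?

Yes

A## = pitch class 11 and Cb = pitch class 11 — the same pitch class, so they are enharmonic equivalents.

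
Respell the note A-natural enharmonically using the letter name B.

Bbb

A is pitch class 9. The letter B alone is pitch class 11.
To reach pitch class 9 from B requires an offset of -2 semitones, i.e. double flat: Bbb.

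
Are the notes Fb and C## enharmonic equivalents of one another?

No

Fb is pitch class 4; C## is pitch class 2.
The pitch classes differ (4 vs. 2), so they are not enharmonic equivalents.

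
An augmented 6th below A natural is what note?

Cb

A sixth below A lands on the letter C.
An augmented sixth spans 10 semitones, so A moves to pitch class 11. On the letter C that is Cb.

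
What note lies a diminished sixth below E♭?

G#

A sixth below E lands on the letter G.
A diminished sixth spans 7 semitones, so Eb moves to pitch class 8. On the letter G that is G#.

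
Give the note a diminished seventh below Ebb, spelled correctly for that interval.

F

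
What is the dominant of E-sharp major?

Degree 5 takes the letter 4 steps above E, which is B.
In major, degree 5 sits 7 semitones above the tonic. E# + 7 semitones is pitch class 0, spelled on B as B#.

B#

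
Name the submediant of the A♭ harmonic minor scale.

Fb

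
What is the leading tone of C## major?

B##

Degree 7 takes the letter 6 steps above C, which is B.
In major, degree 7 sits 11 semitones above the tonic. C## + 11 semitones is pitch class 1, spelled on B as B##.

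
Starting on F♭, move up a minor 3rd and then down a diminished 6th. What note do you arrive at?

C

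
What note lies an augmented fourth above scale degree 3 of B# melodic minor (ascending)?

G##

Scale degree 3 of B# melodic minor (ascending) is D#.
An augmented fourth (6 semitones) above D# lands on the letter G, giving G##.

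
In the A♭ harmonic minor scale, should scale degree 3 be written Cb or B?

Cb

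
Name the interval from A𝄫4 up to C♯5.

Counting letters A–B–C gives a third.
Abb→C# = 6 semitones, 2 wider than the major third (4), so doubly augmented.

doubly augmented third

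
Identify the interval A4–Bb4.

The letter names run A→B, a span of 1 letter step, so the interval is some kind of second.
A to Bb is 1 semitone. A major second is 2, so 1 makes it minor.

minor second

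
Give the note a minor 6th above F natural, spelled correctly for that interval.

A sixth above F lands on the letter D.
A minor sixth spans 8 semitones, so F moves to pitch class 1. On the letter D that is Db.

Db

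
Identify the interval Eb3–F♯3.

Counting letters E–F gives a second.
Eb→F# = 3 semitones, 1 wider than the major second (2), so augmented.

augmented second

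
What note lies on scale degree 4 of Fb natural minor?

The Fb natural minor scale runs Fb Gb Abb Bbb Cb Dbb Ebb.
Degree 4 is Bbb.

Bbb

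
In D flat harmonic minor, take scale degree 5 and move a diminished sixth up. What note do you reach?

Fbb

Scale degree 5 of Db harmonic minor is Ab.
A diminished sixth (7 semitones) above Ab lands on the letter F, giving Fbb.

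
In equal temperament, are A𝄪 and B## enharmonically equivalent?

A## is pitch class 11; B## is pitch class 1.
The pitch classes differ (11 vs. 1), so they are not enharmonic equivalents.

No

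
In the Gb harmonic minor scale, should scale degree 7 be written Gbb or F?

Each scale degree takes a distinct letter name. Degree 7 of a scale on G must use the letter F.
F and Gbb are enharmonically the same pitch, but only F uses the letter F, so it is the correct spelling here.

F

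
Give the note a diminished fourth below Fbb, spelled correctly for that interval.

F down a perfect fourth is C, so the target letter is C.
From Fbb, a diminished fourth is 4 semitones down: Cb.

Cb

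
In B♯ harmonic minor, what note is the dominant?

Degree 5 takes the letter 4 steps above B, which is F.
In harmonic minor, degree 5 sits 7 semitones above the tonic. B# + 7 semitones is pitch class 7, spelled on F as F##.

F##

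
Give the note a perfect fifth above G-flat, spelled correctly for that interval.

Db

A fifth above G lands on the letter D.
A perfect fifth spans 7 semitones, so Gb moves to pitch class 1. On the letter D that is Db.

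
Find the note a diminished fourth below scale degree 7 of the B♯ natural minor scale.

Scale degree 7 of B# natural minor is A#.
A diminished fourth (4 semitones) below A# lands on the letter E, giving E##.

E##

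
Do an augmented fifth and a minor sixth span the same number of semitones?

Yes

An augmented fifth spans 8 semitones; a minor sixth spans 8.
They are enharmonically equivalent.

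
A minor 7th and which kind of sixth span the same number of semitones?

augmented

A minor seventh spans 10 semitones.
A sixth spanning 10 semitones is augmented (the major sixth is 9).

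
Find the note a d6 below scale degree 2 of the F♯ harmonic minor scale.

Scale degree 2 of F# harmonic minor is G#.
A diminished sixth (7 semitones) below G# lands on the letter B, giving B##.

B##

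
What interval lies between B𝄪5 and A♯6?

diminished seventh

The letter names run B→A, a span of 6 letter steps, so the interval is some kind of seventh.
B## to A# is 9 semitones. A major seventh is 11, so 9 makes it diminished.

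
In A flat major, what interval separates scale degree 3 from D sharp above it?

augmented second

Scale degree 3 of Ab major is C.
C up to D#: letters C→D make it a second; 3 semitones makes it augmented.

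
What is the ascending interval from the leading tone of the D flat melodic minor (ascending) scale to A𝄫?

The leading tone of Db melodic minor (ascending) is C.
C up to Abb: letters C→A make it a sixth; 7 semitones makes it diminished.

diminished sixth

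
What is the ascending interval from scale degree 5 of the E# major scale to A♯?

minor seventh

Scale degree 5 of E# major is B#.
B# up to A#: letters B→A make it a seventh; 10 semitones makes it minor.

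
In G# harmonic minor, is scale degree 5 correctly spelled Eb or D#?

D#

Each scale degree takes a distinct letter name. Degree 5 of a scale on G must use the letter D.
D# and Eb are enharmonically the same pitch, but only D# uses the letter D, so it is the correct spelling here.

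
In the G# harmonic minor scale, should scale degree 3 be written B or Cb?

B

Each scale degree takes a distinct letter name. Degree 3 of a scale on G must use the letter B.
B and Cb are enharmonically the same pitch, but only B uses the letter B, so it is the correct spelling here.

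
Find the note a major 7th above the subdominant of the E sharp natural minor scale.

G##

The subdominant of E# natural minor is A#.
A major seventh (11 semitones) above A# lands on the letter G, giving G##.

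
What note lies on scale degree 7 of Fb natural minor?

The Fb natural minor scale runs Fb Gb Abb Bbb Cb Dbb Ebb.
Degree 7 is Ebb.

Ebb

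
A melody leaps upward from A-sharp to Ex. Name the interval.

augmented fifth

The letter names run A→E, a span of 4 letter steps, so the interval is some kind of fifth.
A# to E## is 8 semitones. A perfect fifth is 7, so 8 makes it augmented.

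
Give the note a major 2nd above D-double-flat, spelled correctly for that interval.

Ebb

D up a major second is E, so the target letter is E.
From Dbb, a major second is 2 semitones up: Ebb.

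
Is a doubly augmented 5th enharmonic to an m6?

No

A doubly augmented fifth spans 9 semitones; a minor sixth spans 8.
The spans differ, so they are not enharmonic equivalents.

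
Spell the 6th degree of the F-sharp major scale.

D#

The F# major scale runs F# G# A# B C# D# E#.
Degree 6 is D#.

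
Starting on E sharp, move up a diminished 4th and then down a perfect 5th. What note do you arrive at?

A diminished fourth up from E# is A (letter A, 4 semitones up).
A perfect fifth down from A is D (letter D, 7 semitones down).

D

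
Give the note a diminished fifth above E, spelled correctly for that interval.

E up a perfect fifth is B, so the target letter is B.
From E, a diminished fifth is 6 semitones up: Bb.

Bb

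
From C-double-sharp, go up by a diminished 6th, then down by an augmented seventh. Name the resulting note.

A diminished sixth up from C## is A (letter A, 7 semitones up).
An augmented seventh down from A is Bbb (letter B, 12 semitones down).

Bbb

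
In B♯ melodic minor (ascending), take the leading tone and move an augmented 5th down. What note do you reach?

The leading tone of B# melodic minor (ascending) is A##.
An augmented fifth (8 semitones) below A## lands on the letter D, giving D#.

D#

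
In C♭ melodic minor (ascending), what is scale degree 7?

The Cb melodic minor (ascending) scale runs Cb Db Ebb Fb Gb Ab Bb.
Degree 7 is Bb.

Bb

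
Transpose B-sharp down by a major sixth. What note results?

B down a major sixth is D, so the target letter is D.
From B#, a major sixth is 9 semitones down: D#.

D#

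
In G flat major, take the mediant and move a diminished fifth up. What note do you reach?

The mediant of Gb major is Bb.
A diminished fifth (6 semitones) above Bb lands on the letter F, giving Fb.

Fb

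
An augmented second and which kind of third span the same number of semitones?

minor

An augmented second spans 3 semitones.
A third spanning 3 semitones is minor (the major third is 4).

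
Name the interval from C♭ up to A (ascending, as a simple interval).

Counting letters C–D–E–F–G–A gives a sixth.
Cb→A = 10 semitones, 1 wider than the major sixth (9), so augmented.

augmented sixth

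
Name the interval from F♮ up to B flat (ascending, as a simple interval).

The letter names run F→B, a span of 3 letter steps, so the interval is some kind of fourth.
F to Bb is 5 semitones. A perfect fourth is 5, so 5 makes it perfect.

perfect fourth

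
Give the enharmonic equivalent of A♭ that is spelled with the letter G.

G#

Plain G sits 1 semitone below Ab, so on the letter G the same pitch needs a sharp: G#.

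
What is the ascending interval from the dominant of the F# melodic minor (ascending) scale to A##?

The dominant of F# melodic minor (ascending) is C#.
C# up to A##: letters C→A make it a sixth; 10 semitones makes it augmented.

augmented sixth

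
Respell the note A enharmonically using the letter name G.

G##

A is pitch class 9. The letter G alone is pitch class 7.
To reach pitch class 9 from G requires an offset of +2 semitones, i.e. double sharp: G##.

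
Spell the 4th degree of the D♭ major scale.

Gb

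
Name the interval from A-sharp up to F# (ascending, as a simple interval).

minor sixth

The letter names run A→F, a span of 5 letter steps, so the interval is some kind of sixth.
A# to F# is 8 semitones. A major sixth is 9, so 8 makes it minor.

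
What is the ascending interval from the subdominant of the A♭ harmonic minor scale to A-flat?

perfect fifth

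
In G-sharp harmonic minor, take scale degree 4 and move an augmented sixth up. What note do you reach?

A##

Scale degree 4 of G# harmonic minor is C#.
An augmented sixth (10 semitones) above C# lands on the letter A, giving A##.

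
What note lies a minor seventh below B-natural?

A seventh below B lands on the letter C.
A minor seventh spans 10 semitones, so B moves to pitch class 1. On the letter C that is C#.

C#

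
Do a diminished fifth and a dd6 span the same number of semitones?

A diminished fifth spans 6 semitones; a doubly diminished sixth spans 6.
They are enharmonically equivalent.

Yes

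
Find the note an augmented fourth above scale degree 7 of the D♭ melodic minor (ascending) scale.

Scale degree 7 of Db melodic minor (ascending) is C.
An augmented fourth (6 semitones) above C lands on the letter F, giving F#.

F#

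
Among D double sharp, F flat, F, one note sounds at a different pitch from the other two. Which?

In 12-tone equal temperament, enharmonic equivalents share a pitch class. D## is pitch class 4; Fb is pitch class 4; F is pitch class 5.
D## and Fb share pitch class 4, while F is pitch class 5.

F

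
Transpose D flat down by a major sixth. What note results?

D down a major sixth is F, so the target letter is F.
From Db, a major sixth is 9 semitones down: Fb.

Fb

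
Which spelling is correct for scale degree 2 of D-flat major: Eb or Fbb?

Eb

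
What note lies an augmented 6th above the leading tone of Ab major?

E#

The leading tone of Ab major is G.
An augmented sixth (10 semitones) above G lands on the letter E, giving E#.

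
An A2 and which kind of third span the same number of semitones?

An augmented second spans 3 semitones.
A third spanning 3 semitones is minor (the major third is 4).

minor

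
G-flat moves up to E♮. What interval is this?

augmented sixth

Counting letters G–A–B–C–D–E gives a sixth.
Gb→E = 10 semitones, 1 wider than the major sixth (9), so augmented.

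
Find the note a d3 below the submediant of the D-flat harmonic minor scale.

The submediant of Db harmonic minor is Bbb.
A diminished third (2 semitones) below Bbb lands on the letter G, giving G.

G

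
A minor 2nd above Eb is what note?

A second above E lands on the letter F.
A minor second spans 1 semitone, so Eb moves to pitch class 4. On the letter F that is Fb.

Fb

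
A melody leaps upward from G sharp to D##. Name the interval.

augmented fifth

The letter names run G→D, a span of 4 letter steps, so the interval is some kind of fifth.
G# to D## is 8 semitones. A perfect fifth is 7, so 8 makes it augmented.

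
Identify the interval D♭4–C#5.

Counting letters D–E–F–G–A–B–C gives a seventh.
Db→C# = 12 semitones, 1 wider than the major seventh (11), so augmented.

augmented seventh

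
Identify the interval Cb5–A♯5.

doubly augmented sixth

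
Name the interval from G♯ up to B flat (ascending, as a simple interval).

diminished third

The letter names run G→B, a span of 2 letter steps, so the interval is some kind of third.
G# to Bb is 2 semitones. A major third is 4, so 2 makes it diminished.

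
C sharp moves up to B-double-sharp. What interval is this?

The letter names run C→B, a span of 6 letter steps, so the interval is some kind of seventh.
C# to B## is 12 semitones. A major seventh is 11, so 12 makes it augmented.

augmented seventh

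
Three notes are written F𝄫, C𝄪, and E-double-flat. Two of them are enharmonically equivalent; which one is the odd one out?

In 12-tone equal temperament, enharmonic equivalents share a pitch class. Fbb is pitch class 3; C## is pitch class 2; Ebb is pitch class 2.
C## and Ebb share pitch class 2, while Fbb is pitch class 3.

Fbb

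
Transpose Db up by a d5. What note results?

D up a perfect fifth is A, so the target letter is A.
From Db, a diminished fifth is 6 semitones up: Abb.

Abb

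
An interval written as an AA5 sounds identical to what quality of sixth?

A doubly augmented fifth spans 9 semitones.
A sixth spanning 9 semitones is major (the major sixth is 9).

major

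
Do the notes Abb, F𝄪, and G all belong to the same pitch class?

Yes

Abb = pitch class 7 and F## = pitch class 7 and G = pitch class 7 — the same pitch class, so they are enharmonic equivalents.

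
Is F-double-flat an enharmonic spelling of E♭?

Yes

Fbb is pitch class 3; Eb is pitch class 3.
All spellings map to pitch class 3, so they are enharmonically equivalent.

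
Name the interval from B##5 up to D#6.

diminished third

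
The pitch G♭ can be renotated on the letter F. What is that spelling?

Gb is pitch class 6. The letter F alone is pitch class 5.
To reach pitch class 6 from F requires an offset of +1 semitone, i.e. sharp: F#.

F#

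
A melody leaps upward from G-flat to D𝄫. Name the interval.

diminished fifth

The letter names run G→D, a span of 4 letter steps, so the interval is some kind of fifth.
Gb to Dbb is 6 semitones. A perfect fifth is 7, so 6 makes it diminished.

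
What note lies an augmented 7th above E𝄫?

E up a major seventh is D#, so the target letter is D.
From Ebb, an augmented seventh is 12 semitones up: D.

D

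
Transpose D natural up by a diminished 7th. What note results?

Cb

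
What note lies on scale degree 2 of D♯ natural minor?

Degree 2 takes the letter 1 step above D, which is E.
In natural minor, degree 2 sits 2 semitones above the tonic. D# + 2 semitones is pitch class 5, spelled on E as E#.

E#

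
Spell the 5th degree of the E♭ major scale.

Degree 5 takes the letter 4 steps above E, which is B.
In major, degree 5 sits 7 semitones above the tonic. Eb + 7 semitones is pitch class 10, spelled on B as Bb.

Bb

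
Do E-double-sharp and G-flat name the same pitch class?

E## is pitch class 6; Gb is pitch class 6.
All spellings map to pitch class 6, so they are enharmonically equivalent.

Yes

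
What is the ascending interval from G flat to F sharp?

augmented seventh

Counting letters G–A–B–C–D–E–F gives a seventh.
Gb→F# = 12 semitones, 1 wider than the major seventh (11), so augmented.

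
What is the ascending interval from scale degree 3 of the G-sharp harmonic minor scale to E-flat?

Scale degree 3 of G# harmonic minor is B.
B up to Eb: letters B→E make it a fourth; 4 semitones makes it diminished.

diminished fourth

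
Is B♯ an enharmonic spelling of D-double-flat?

B# = pitch class 0 and Dbb = pitch class 0 — the same pitch class, so they are enharmonic equivalents.

Yes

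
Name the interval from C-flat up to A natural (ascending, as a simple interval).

Counting letters C–D–E–F–G–A gives a sixth.
Cb→A = 10 semitones, 1 wider than the major sixth (9), so augmented.

augmented sixth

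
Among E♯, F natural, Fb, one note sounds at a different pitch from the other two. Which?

Fb

In 12-tone equal temperament, enharmonic equivalents share a pitch class. E# is pitch class 5; F is pitch class 5; Fb is pitch class 4.
E# and F share pitch class 5, while Fb is pitch class 4.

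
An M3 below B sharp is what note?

G#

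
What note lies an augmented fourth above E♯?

A##

A fourth above E lands on the letter A.
An augmented fourth spans 6 semitones, so E# moves to pitch class 11. On the letter A that is A##.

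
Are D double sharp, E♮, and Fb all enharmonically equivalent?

Yes

D## is pitch class 4; E is pitch class 4; Fb is pitch class 4.
All spellings map to pitch class 4, so they are enharmonically equivalent.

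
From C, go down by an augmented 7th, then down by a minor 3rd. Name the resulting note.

Bbb

An augmented seventh down from C is Dbb (letter D, 12 semitones down).
A minor third down from Dbb is Bbb (letter B, 3 semitones down).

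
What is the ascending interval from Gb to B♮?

augmented third

The letter names run G→B, a span of 2 letter steps, so the interval is some kind of third.
Gb to B is 5 semitones. A major third is 4, so 5 makes it augmented.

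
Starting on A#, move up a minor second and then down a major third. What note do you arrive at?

A minor second up from A# is B (letter B, 1 semitone up).
A major third down from B is G (letter G, 4 semitones down).

G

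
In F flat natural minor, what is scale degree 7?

Ebb

Degree 7 takes the letter 6 steps above F, which is E.
In natural minor, degree 7 sits 10 semitones above the tonic. Fb + 10 semitones is pitch class 2, spelled on E as Ebb.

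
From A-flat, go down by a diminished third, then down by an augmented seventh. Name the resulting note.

A diminished third down from Ab is F# (letter F, 2 semitones down).
An augmented seventh down from F# is Gb (letter G, 12 semitones down).

Gb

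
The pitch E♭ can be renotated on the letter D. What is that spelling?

D#

Plain D sits 1 semitone below Eb, so on the letter D the same pitch needs a sharp: D#.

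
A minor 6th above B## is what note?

B up a major sixth is G#, so the target letter is G.
From B##, a minor sixth is 8 semitones up: G##.

G##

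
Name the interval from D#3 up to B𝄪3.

augmented sixth

The letter names run D→B, a span of 5 letter steps, so the interval is some kind of sixth.
D# to B## is 10 semitones. A major sixth is 9, so 10 makes it augmented.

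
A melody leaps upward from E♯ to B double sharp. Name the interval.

The letter names run E→B, a span of 4 letter steps, so the interval is some kind of fifth.
E# to B## is 8 semitones. A perfect fifth is 7, so 8 makes it augmented.

augmented fifth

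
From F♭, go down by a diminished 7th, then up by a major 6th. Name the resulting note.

E

A diminished seventh down from Fb is G (letter G, 9 semitones down).
A major sixth up from G is E (letter E, 9 semitones up).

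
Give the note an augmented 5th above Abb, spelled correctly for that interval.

Eb

A fifth above A lands on the letter E.
An augmented fifth spans 8 semitones, so Abb moves to pitch class 3. On the letter E that is Eb.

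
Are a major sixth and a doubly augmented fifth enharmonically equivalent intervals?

Yes

A major sixth spans 9 semitones; a doubly augmented fifth spans 9.
They are enharmonically equivalent.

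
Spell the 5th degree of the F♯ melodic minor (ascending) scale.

C#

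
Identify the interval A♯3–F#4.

Counting letters A–B–C–D–E–F gives a sixth.
A#→F# = 8 semitones, 1 narrower than the major sixth (9), so minor.

minor sixth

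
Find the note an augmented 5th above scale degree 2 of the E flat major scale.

C#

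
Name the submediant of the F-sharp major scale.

The F# major scale runs F# G# A# B C# D# E#.
Degree 6 is D#.

D#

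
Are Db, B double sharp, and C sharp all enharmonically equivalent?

Db = pitch class 1 and B## = pitch class 1 and C# = pitch class 1 — the same pitch class, so they are enharmonic equivalents.

Yes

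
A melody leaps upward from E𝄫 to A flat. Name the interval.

augmented fourth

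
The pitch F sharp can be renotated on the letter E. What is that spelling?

Plain E sits 2 semitones below F#, so on the letter E the same pitch needs a double sharp: E##.

E##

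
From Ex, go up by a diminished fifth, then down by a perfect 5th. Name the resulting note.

E#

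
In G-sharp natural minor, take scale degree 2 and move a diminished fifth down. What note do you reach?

Scale degree 2 of G# natural minor is A#.
A diminished fifth (6 semitones) below A# lands on the letter D, giving D##.

D##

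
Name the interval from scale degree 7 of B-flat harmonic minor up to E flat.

Scale degree 7 of Bb harmonic minor is A.
A up to Eb: letters A→E make it a fifth; 6 semitones makes it diminished.

diminished fifth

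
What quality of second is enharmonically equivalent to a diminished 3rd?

A diminished third spans 2 semitones.
A second spanning 2 semitones is major (the major second is 2).

major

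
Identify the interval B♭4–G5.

major sixth

Counting letters B–C–D–E–F–G gives a sixth.
Bb→G = 9 semitones, exactly the major sixth.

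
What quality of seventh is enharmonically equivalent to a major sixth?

A major sixth spans 9 semitones.
A seventh spanning 9 semitones is diminished (the major seventh is 11).

diminished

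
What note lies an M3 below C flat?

Abb

C down a major third is Ab, so the target letter is A.
From Cb, a major third is 4 semitones down: Abb.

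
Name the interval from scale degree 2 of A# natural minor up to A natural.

diminished seventh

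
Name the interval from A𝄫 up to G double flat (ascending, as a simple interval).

minor seventh

Counting letters A–B–C–D–E–F–G gives a seventh.
Abb→Gbb = 10 semitones, 1 narrower than the major seventh (11), so minor.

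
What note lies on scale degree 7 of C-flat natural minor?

Degree 7 takes the letter 6 steps above C, which is B.
In natural minor, degree 7 sits 10 semitones above the tonic. Cb + 10 semitones is pitch class 9, spelled on B as Bbb.

Bbb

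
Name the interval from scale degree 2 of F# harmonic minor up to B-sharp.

Scale degree 2 of F# harmonic minor is G#.
G# up to B#: letters G→B make it a third; 4 semitones makes it major.

major third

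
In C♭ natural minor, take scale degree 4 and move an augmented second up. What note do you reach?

G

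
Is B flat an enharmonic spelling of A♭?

No

Bb is pitch class 10; Ab is pitch class 8.
The pitch classes differ (10 vs. 8), so they are not enharmonic equivalents.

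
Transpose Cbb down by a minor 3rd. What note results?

Abb

C down a major third is Ab, so the target letter is A.
From Cbb, a minor third is 3 semitones down: Abb.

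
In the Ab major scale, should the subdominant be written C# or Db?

Each scale degree takes a distinct letter name. Degree 4 of a scale on A must use the letter D.
Db and C# are enharmonically the same pitch, but only Db uses the letter D, so it is the correct spelling here.

Db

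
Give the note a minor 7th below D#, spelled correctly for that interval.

E#

A seventh below D lands on the letter E.
A minor seventh spans 10 semitones, so D# moves to pitch class 5. On the letter E that is E#.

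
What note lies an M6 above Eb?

A sixth above E lands on the letter C.
A major sixth spans 9 semitones, so Eb moves to pitch class 0. On the letter C that is C.

C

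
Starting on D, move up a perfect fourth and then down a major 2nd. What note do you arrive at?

F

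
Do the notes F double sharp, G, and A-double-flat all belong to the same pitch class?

Yes

F## = pitch class 7 and G = pitch class 7 and Abb = pitch class 7 — the same pitch class, so they are enharmonic equivalents.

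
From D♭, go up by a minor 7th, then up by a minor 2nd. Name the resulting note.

Dbb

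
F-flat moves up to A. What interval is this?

The letter names run F→A, a span of 2 letter steps, so the interval is some kind of third.
Fb to A is 5 semitones. A major third is 4, so 5 makes it augmented.

augmented third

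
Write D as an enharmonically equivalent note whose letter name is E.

Ebb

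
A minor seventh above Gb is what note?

G up a major seventh is F#, so the target letter is F.
From Gb, a minor seventh is 10 semitones up: Fb.

Fb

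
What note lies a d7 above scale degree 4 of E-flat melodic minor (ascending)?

Gbb

Scale degree 4 of Eb melodic minor (ascending) is Ab.
A diminished seventh (9 semitones) above Ab lands on the letter G, giving Gbb.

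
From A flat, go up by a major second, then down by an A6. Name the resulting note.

Dbb

A major second up from Ab is Bb (letter B, 2 semitones up).
An augmented sixth down from Bb is Dbb (letter D, 10 semitones down).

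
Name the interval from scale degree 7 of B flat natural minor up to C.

Scale degree 7 of Bb natural minor is Ab.
Ab up to C: letters A→C make it a third; 4 semitones makes it major.

major third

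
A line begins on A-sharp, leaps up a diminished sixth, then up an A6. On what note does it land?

D#

A diminished sixth up from A# is F (letter F, 7 semitones up).
An augmented sixth up from F is D# (letter D, 10 semitones up).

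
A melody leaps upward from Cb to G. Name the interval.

Counting letters C–D–E–F–G gives a fifth.
Cb→G = 8 semitones, 1 wider than the perfect fifth (7), so augmented.

augmented fifth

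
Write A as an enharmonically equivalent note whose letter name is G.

G##

A is pitch class 9. The letter G alone is pitch class 7.
To reach pitch class 9 from G requires an offset of +2 semitones, i.e. double sharp: G##.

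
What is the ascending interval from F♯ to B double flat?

Counting letters F–G–A–B gives a fourth.
F#→Bbb = 3 semitones, 2 narrower than the perfect fourth (5), so doubly diminished.

doubly diminished fourth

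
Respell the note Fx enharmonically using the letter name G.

G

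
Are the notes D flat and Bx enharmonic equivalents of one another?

Db is pitch class 1; B## is pitch class 1.
All spellings map to pitch class 1, so they are enharmonically equivalent.

Yes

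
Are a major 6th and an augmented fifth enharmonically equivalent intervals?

No

A major sixth spans 9 semitones; an augmented fifth spans 8.
The spans differ, so they are not enharmonic equivalents.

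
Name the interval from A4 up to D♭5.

Counting letters A–B–C–D gives a fourth.
A→Db = 4 semitones, 1 narrower than the perfect fourth (5), so diminished.

diminished fourth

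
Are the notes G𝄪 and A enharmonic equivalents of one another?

G## is pitch class 9; A is pitch class 9.
All spellings map to pitch class 9, so they are enharmonically equivalent.

Yes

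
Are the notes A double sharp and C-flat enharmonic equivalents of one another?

A## = pitch class 11 and Cb = pitch class 11 — the same pitch class, so they are enharmonic equivalents.

Yes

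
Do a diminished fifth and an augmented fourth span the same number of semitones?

A diminished fifth spans 6 semitones; an augmented fourth spans 6.
They are enharmonically equivalent.

Yes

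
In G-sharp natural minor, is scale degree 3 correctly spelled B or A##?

Each scale degree takes a distinct letter name. Degree 3 of a scale on G must use the letter B.
B and A## are enharmonically the same pitch, but only B uses the letter B, so it is the correct spelling here.

B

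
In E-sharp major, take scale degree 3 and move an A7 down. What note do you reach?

A

Scale degree 3 of E# major is G##.
An augmented seventh (12 semitones) below G## lands on the letter A, giving A.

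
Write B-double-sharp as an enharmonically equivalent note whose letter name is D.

Plain D sits 1 semitone above B##, so on the letter D the same pitch needs a flat: Db.

Db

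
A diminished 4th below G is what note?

D#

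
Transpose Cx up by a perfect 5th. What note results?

A fifth above C lands on the letter G.
A perfect fifth spans 7 semitones, so C## moves to pitch class 9. On the letter G that is G##.

G##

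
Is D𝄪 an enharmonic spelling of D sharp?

D## is pitch class 4; D# is pitch class 3.
The pitch classes differ (4 vs. 3), so they are not enharmonic equivalents.

No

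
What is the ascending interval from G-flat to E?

The letter names run G→E, a span of 5 letter steps, so the interval is some kind of sixth.
Gb to E is 10 semitones. A major sixth is 9, so 10 makes it augmented.

augmented sixth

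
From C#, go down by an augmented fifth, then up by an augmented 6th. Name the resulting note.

D#

An augmented fifth down from C# is F (letter F, 8 semitones down).
An augmented sixth up from F is D# (letter D, 10 semitones up).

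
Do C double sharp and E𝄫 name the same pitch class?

C## = pitch class 2 and Ebb = pitch class 2 — the same pitch class, so they are enharmonic equivalents.

Yes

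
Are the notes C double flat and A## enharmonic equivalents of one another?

Cbb is pitch class 10; A## is pitch class 11.
The pitch classes differ (10 vs. 11), so they are not enharmonic equivalents.

No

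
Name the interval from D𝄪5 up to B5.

Counting letters D–E–F–G–A–B gives a sixth.
D##→B = 7 semitones, 2 narrower than the major sixth (9), so diminished.

diminished sixth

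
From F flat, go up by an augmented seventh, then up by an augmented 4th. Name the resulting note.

A#

An augmented seventh up from Fb is E (letter E, 12 semitones up).
An augmented fourth up from E is A# (letter A, 6 semitones up).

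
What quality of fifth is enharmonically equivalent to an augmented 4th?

diminished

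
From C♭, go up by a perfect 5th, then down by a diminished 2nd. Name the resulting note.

A perfect fifth up from Cb is Gb (letter G, 7 semitones up).
A diminished second down from Gb is F# (letter F, 0 semitones down).

F#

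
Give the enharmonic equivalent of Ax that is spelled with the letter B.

Plain B sits at the same pitch as A##, so on the letter B the same pitch needs a natural: B.

B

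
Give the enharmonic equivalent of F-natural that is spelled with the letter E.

E#

F is pitch class 5. The letter E alone is pitch class 4.
To reach pitch class 5 from E requires an offset of +1 semitone, i.e. sharp: E#.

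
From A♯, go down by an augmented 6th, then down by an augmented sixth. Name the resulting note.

An augmented sixth down from A# is C (letter C, 10 semitones down).
An augmented sixth down from C is Ebb (letter E, 10 semitones down).

Ebb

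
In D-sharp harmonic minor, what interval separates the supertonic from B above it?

The supertonic of D# harmonic minor is E#.
E# up to B: letters E→B make it a fifth; 6 semitones makes it diminished.

diminished fifth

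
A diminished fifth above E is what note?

Bb

E up a perfect fifth is B, so the target letter is B.
From E, a diminished fifth is 6 semitones up: Bb.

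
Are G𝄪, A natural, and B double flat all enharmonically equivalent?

Yes

G## = pitch class 9 and A = pitch class 9 and Bbb = pitch class 9 — the same pitch class, so they are enharmonic equivalents.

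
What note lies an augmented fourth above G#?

C##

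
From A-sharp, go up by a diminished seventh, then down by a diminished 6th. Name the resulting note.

A diminished seventh up from A# is G (letter G, 9 semitones up).
A diminished sixth down from G is B# (letter B, 7 semitones down).

B#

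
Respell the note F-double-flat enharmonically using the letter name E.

Fbb is pitch class 3. The letter E alone is pitch class 4.
To reach pitch class 3 from E requires an offset of -1 semitone, i.e. flat: Eb.

Eb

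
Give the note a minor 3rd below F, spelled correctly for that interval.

F down a major third is Db, so the target letter is D.
From F, a minor third is 3 semitones down: D.

D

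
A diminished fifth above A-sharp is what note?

E

A up a perfect fifth is E, so the target letter is E.
From A#, a diminished fifth is 6 semitones up: E.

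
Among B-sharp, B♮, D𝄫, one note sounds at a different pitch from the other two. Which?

B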